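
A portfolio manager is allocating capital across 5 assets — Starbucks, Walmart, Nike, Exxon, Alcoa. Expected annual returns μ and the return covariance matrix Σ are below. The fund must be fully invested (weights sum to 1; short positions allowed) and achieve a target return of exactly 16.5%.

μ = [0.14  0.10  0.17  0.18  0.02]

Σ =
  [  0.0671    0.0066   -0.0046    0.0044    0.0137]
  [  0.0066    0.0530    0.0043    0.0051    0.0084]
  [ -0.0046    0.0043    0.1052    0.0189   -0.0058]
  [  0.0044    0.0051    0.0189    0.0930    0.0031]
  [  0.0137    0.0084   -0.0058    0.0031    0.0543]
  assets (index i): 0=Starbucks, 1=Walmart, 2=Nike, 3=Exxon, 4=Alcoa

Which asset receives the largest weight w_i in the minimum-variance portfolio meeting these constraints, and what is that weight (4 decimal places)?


u=Σ⁻¹μ = [2.0017  1.4305  1.3598  1.4959  -0.2982]
v=Σ⁻¹𝟙 = [10.8001  13.8762  8.8930  7.2040  14.0833]
a=μᵀu=0.917767  b=𝟙ᵀu=5.989829  c=𝟙ᵀv=54.856629  D=ac−b²=14.467577
λ₁=(c·0.165−b)/D = (54.856629·0.165−5.989829)/14.467577 = 0.211612
λ₂=(a−b·0.165)/D = (0.917767−5.989829·0.165)/14.467577 = -0.004877
w* = 0.211612·u + -0.004877·v:
  w_0 = 0.211612·2.0017 + -0.004877·10.8001 = 0.3709  (Starbucks)
  w_1 = 0.211612·1.4305 + -0.004877·13.8762 = 0.2350  (Walmart)
  w_2 = 0.211612·1.3598 + -0.004877·8.8930 = 0.2444  (Nike)
  w_3 = 0.211612·1.4959 + -0.004877·7.2040 = 0.2814  (Exxon)
  w_4 = 0.211612·-0.2982 + -0.004877·14.0833 = -0.1318  (Alcoa)
Σw_i=1.0000  μᵀw=0.1650
σ²=wᵀΣw=λ₁·μ_p+λ₂ = 0.211612·0.165 + -0.004877 = 0.030039 ≈ 0.0300

Starbucks (0.3709)


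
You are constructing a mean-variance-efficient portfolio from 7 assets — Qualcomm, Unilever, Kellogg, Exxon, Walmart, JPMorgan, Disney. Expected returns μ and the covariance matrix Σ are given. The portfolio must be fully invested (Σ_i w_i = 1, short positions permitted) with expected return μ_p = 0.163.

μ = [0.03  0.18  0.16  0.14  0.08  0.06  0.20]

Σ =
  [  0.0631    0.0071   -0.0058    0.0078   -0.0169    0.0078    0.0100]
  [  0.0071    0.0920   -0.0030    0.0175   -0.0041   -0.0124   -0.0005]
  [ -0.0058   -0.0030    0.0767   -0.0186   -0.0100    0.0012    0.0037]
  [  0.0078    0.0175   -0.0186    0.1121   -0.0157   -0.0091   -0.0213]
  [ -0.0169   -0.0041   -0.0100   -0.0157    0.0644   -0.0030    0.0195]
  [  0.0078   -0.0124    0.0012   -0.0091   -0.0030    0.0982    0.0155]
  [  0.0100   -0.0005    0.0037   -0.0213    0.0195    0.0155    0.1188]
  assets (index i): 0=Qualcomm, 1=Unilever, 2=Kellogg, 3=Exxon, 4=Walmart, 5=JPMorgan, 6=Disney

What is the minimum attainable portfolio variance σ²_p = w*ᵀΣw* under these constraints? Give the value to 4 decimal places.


0.0178

g=Σ⁻¹μ = [0.4870  1.8287  2.8656  2.0340  2.0116  0.7824  1.4934]
h=Σ⁻¹𝟙 = [20.6991  9.9563  22.0263  14.9719  28.4168  11.3777  2.5666]
a=μᵀg=1.593582  b=𝟙ᵀg=11.502712  c=𝟙ᵀh=110.014741  D=ac−b²=43.005138
λ₁=(c·0.163−b)/D = (110.014741·0.163−11.502712)/43.005138 = 0.149510
λ₂=(a−b·0.163)/D = (1.593582−11.502712·0.163)/43.005138 = -0.006542
w* = 0.149510·g + -0.006542·h:
  w_0 = 0.149510·0.4870 + -0.006542·20.6991 = -0.0626  (Qualcomm)
  w_1 = 0.149510·1.8287 + -0.006542·9.9563 = 0.2083  (Unilever)
  w_2 = 0.149510·2.8656 + -0.006542·22.0263 = 0.2843  (Kellogg)
  w_3 = 0.149510·2.0340 + -0.006542·14.9719 = 0.2061  (Exxon)
  w_4 = 0.149510·2.0116 + -0.006542·28.4168 = 0.1148  (Walmart)
  w_5 = 0.149510·0.7824 + -0.006542·11.3777 = 0.0425  (JPMorgan)
  w_6 = 0.149510·1.4934 + -0.006542·2.5666 = 0.2065  (Disney)
Σw_i=1.0000  μᵀw=0.1630
σ²=wᵀΣw=λ₁·μ_p+λ₂ = 0.149510·0.163 + -0.006542 = 0.017828 ≈ 0.0178


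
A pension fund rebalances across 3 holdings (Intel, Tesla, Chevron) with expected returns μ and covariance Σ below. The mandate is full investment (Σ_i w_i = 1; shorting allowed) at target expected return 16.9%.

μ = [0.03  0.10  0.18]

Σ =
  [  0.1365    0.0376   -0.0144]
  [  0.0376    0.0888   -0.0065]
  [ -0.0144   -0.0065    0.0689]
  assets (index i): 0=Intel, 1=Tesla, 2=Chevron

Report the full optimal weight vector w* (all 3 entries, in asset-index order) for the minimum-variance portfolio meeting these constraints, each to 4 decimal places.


x=Σ⁻¹μ = [0.1648  1.2588  2.7657]
y=Σ⁻¹𝟙 = [6.4021  9.7783  16.7743]
a=μᵀx=0.628645  b=𝟙ᵀx=4.189268  c=𝟙ᵀy=32.954703  D=ac−b²=3.166844
λ₁=(c·0.169−b)/D = (32.954703·0.169−4.189268)/3.166844 = 0.435789
λ₂=(a−b·0.169)/D = (0.628645−4.189268·0.169)/3.166844 = -0.025054
w* = 0.435789·x + -0.025054·y:
  w_0 = 0.435789·0.1648 + -0.025054·6.4021 = -0.0886  (Intel)
  w_1 = 0.435789·1.2588 + -0.025054·9.7783 = 0.3036  (Tesla)
  w_2 = 0.435789·2.7657 + -0.025054·16.7743 = 0.7850  (Chevron)
Σw_i=1.0000  μᵀw=0.1690
σ²=wᵀΣw=λ₁·μ_p+λ₂ = 0.435789·0.169 + -0.025054 = 0.048595 ≈ 0.0486

-0.0886  0.3036  0.7850


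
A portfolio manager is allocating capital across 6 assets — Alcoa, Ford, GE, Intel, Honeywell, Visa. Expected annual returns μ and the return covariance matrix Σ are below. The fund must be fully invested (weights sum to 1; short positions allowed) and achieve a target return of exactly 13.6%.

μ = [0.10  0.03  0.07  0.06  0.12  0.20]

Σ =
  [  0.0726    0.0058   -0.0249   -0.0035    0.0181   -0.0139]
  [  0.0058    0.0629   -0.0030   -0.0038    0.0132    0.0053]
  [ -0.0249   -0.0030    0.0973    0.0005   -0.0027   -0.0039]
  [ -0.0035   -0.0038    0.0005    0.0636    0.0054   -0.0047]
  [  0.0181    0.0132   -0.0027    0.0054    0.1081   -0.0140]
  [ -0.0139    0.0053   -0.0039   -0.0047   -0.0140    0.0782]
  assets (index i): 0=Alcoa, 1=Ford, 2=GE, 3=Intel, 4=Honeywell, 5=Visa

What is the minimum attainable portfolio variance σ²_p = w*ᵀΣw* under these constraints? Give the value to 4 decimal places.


p=Σ⁻¹μ = [2.2964  -0.1132  1.4625  1.1998  1.1464  3.3237]
q=Σ⁻¹𝟙 = [21.5621  12.9971  17.0199  18.4311  5.9884  18.7682]
a=μᵀp=1.202920  b=𝟙ᵀp=9.315622  c=𝟙ᵀq=94.766805  D=ac−b²=27.216097
λ₁=(c·0.136−b)/D = (94.766805·0.136−9.315622)/27.216097 = 0.131270
λ₂=(a−b·0.136)/D = (1.202920−9.315622·0.136)/27.216097 = -0.002352
w* = 0.131270·p + -0.002352·q:
  w_0 = 0.131270·2.2964 + -0.002352·21.5621 = 0.2507  (Alcoa)
  w_1 = 0.131270·-0.1132 + -0.002352·12.9971 = -0.0454  (Ford)
  w_2 = 0.131270·1.4625 + -0.002352·17.0199 = 0.1520  (GE)
  w_3 = 0.131270·1.1998 + -0.002352·18.4311 = 0.1142  (Intel)
  w_4 = 0.131270·1.1464 + -0.002352·5.9884 = 0.1364  (Honeywell)
  w_5 = 0.131270·3.3237 + -0.002352·18.7682 = 0.3922  (Visa)
Σw_i=1.0000  μᵀw=0.1360
σ²=wᵀΣw=λ₁·μ_p+λ₂ = 0.131270·0.136 + -0.002352 = 0.015501 ≈ 0.0155

0.0155


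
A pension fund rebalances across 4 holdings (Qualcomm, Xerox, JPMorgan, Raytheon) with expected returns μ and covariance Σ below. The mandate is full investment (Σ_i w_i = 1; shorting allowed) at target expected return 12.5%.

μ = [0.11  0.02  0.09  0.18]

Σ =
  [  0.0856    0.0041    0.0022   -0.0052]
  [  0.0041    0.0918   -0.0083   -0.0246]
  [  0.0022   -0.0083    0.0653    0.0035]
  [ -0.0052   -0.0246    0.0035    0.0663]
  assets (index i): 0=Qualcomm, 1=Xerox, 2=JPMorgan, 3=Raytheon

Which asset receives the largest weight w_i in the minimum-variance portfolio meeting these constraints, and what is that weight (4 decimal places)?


u=Σ⁻¹μ = [1.3904  1.1237  1.3042  3.1721]
v=Σ⁻¹𝟙 = [11.7450  17.6303  15.9960  21.7013]
a=μᵀu=0.863773  b=𝟙ᵀu=6.990422  c=𝟙ᵀv=67.072566  D=ac−b²=9.069447
λ₁=(c·0.125−b)/D = (67.072566·0.125−6.990422)/9.069447 = 0.153664
λ₂=(a−b·0.125)/D = (0.863773−6.990422·0.125)/9.069447 = -0.001106
w* = 0.153664·u + -0.001106·v:
  w_0 = 0.153664·1.3904 + -0.001106·11.7450 = 0.2007  (Qualcomm)
  w_1 = 0.153664·1.1237 + -0.001106·17.6303 = 0.1532  (Xerox)
  w_2 = 0.153664·1.3042 + -0.001106·15.9960 = 0.1827  (JPMorgan)
  w_3 = 0.153664·3.1721 + -0.001106·21.7013 = 0.4634  (Raytheon)
Σw_i=1.0000  μᵀw=0.1250
σ²=wᵀΣw=λ₁·μ_p+λ₂ = 0.153664·0.125 + -0.001106 = 0.018102 ≈ 0.0181

Raytheon (0.4634)


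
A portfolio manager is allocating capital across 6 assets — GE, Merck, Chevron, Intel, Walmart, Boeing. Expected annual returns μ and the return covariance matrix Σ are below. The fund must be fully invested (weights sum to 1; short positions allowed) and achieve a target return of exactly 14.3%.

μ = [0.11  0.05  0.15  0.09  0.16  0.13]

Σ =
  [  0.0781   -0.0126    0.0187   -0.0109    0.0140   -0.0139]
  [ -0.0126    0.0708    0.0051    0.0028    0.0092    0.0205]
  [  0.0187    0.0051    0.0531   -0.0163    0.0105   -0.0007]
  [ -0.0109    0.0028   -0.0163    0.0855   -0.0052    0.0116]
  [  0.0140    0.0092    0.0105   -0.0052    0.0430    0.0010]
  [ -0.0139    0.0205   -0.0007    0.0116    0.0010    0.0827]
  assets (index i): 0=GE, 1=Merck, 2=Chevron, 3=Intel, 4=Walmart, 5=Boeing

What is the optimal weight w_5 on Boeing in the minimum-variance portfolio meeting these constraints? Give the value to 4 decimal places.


u=Σ⁻¹μ = [0.7081  -0.2511  2.5026  1.6113  3.0927  1.5110]
v=Σ⁻¹𝟙 = [11.7580  9.7788  15.6343  15.5001  15.1731  9.4189]
a=μᵀu=1.277011  b=𝟙ᵀu=9.174633  c=𝟙ᵀv=77.263224  D=ac−b²=14.492135
λ₁=(c·0.143−b)/D = (77.263224·0.143−9.174633)/14.492135 = 0.129312
λ₂=(a−b·0.143)/D = (1.277011−9.174633·0.143)/14.492135 = -0.002412
w* = 0.129312·u + -0.002412·v:
  w_0 = 0.129312·0.7081 + -0.002412·11.7580 = 0.0632  (GE)
  w_1 = 0.129312·-0.2511 + -0.002412·9.7788 = -0.0561  (Merck)
  w_2 = 0.129312·2.5026 + -0.002412·15.6343 = 0.2859  (Chevron)
  w_3 = 0.129312·1.6113 + -0.002412·15.5001 = 0.1710  (Intel)
  w_4 = 0.129312·3.0927 + -0.002412·15.1731 = 0.3633  (Walmart)
  w_5 = 0.129312·1.5110 + -0.002412·9.4189 = 0.1727  (Boeing)
Σw_i=1.0000  μᵀw=0.1430
σ²=wᵀΣw=λ₁·μ_p+λ₂ = 0.129312·0.143 + -0.002412 = 0.016079 ≈ 0.0161

0.1727


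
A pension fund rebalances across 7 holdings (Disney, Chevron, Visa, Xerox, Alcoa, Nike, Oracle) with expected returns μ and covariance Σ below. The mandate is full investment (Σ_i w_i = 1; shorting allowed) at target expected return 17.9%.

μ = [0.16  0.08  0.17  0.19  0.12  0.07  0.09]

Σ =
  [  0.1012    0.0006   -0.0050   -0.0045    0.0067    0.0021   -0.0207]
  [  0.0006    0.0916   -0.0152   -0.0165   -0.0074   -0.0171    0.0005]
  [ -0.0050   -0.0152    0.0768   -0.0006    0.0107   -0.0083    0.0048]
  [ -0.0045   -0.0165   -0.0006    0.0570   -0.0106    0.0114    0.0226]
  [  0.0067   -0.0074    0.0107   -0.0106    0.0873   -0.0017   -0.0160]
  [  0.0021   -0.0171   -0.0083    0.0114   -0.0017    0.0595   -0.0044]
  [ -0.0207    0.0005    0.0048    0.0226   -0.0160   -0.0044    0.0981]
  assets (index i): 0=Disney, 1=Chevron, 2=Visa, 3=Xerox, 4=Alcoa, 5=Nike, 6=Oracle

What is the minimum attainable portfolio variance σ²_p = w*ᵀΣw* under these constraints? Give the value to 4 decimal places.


x=Σ⁻¹μ = [1.8544  2.4579  2.7391  4.0023  1.7288  1.5258  0.5905]
y=Σ⁻¹𝟙 = [12.2440  22.7566  18.1951  19.1804  14.9751  23.0064  10.8266]
a=μᵀx=2.086835  b=𝟙ᵀx=14.898865  c=𝟙ᵀy=121.184255  D=ac−b²=30.915338
λ₁=(c·0.179−b)/D = (121.184255·0.179−14.898865)/30.915338 = 0.219733
λ₂=(a−b·0.179)/D = (2.086835−14.898865·0.179)/30.915338 = -0.018763
w* = 0.219733·x + -0.018763·y:
  w_0 = 0.219733·1.8544 + -0.018763·12.2440 = 0.1777  (Disney)
  w_1 = 0.219733·2.4579 + -0.018763·22.7566 = 0.1131  (Chevron)
  w_2 = 0.219733·2.7391 + -0.018763·18.1951 = 0.2605  (Visa)
  w_3 = 0.219733·4.0023 + -0.018763·19.1804 = 0.5196  (Xerox)
  w_4 = 0.219733·1.7288 + -0.018763·14.9751 = 0.0989  (Alcoa)
  w_5 = 0.219733·1.5258 + -0.018763·23.0064 = -0.0964  (Nike)
  w_6 = 0.219733·0.5905 + -0.018763·10.8266 = -0.0734  (Oracle)
Σw_i=1.0000  μᵀw=0.1790
σ²=wᵀΣw=λ₁·μ_p+λ₂ = 0.219733·0.179 + -0.018763 = 0.020569 ≈ 0.0206

0.0206


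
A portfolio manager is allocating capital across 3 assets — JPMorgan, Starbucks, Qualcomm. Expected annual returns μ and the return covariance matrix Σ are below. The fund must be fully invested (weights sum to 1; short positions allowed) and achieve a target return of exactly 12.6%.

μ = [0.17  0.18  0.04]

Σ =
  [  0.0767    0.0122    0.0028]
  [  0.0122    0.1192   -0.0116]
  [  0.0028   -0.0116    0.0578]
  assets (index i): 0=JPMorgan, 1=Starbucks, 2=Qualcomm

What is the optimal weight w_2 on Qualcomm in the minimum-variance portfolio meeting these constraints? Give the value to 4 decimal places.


x=Σ⁻¹μ = [1.9626  1.3945  0.8768]
y=Σ⁻¹𝟙 = [10.9144  9.0818  18.5949]
a=μᵀx=0.619731  b=𝟙ᵀx=4.233967  c=𝟙ᵀy=38.591133  D=ac−b²=5.989635
λ₁=(c·0.126−b)/D = (38.591133·0.126−4.233967)/5.989635 = 0.104934
λ₂=(a−b·0.126)/D = (0.619731−4.233967·0.126)/5.989635 = 0.014400
w* = 0.104934·x + 0.014400·y:
  w_0 = 0.104934·1.9626 + 0.014400·10.9144 = 0.3631  (JPMorgan)
  w_1 = 0.104934·1.3945 + 0.014400·9.0818 = 0.2771  (Starbucks)
  w_2 = 0.104934·0.8768 + 0.014400·18.5949 = 0.3598  (Qualcomm)
Σw_i=1.0000  μᵀw=0.1260
σ²=wᵀΣw=λ₁·μ_p+λ₂ = 0.104934·0.126 + 0.014400 = 0.027622 ≈ 0.0276

0.3598


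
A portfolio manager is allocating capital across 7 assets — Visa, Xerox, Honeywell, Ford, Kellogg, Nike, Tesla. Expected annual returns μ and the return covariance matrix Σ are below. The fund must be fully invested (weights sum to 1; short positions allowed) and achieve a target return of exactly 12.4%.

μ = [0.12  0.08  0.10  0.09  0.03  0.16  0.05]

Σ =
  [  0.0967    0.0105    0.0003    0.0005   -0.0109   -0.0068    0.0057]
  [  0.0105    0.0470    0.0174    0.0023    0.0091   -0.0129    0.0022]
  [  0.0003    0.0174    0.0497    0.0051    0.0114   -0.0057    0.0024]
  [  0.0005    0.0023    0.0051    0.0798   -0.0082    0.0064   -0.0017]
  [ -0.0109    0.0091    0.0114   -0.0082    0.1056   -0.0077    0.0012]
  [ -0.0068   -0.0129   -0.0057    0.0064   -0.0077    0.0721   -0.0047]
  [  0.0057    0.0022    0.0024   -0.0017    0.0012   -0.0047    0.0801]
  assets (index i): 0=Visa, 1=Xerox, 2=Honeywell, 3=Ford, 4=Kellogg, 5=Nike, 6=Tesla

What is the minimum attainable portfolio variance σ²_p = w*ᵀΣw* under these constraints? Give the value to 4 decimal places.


0.0168

g=Σ⁻¹μ = [1.2745  1.4267  1.6199  0.8076  0.3727  2.7310  0.6176]
h=Σ⁻¹𝟙 = [10.2068  16.7703  12.4786  10.8802  9.8741  19.7009  12.1625]
a=μᵀg=0.980777  b=𝟙ᵀg=8.850008  c=𝟙ᵀh=92.073455  D=ac−b²=11.980895
λ₁=(c·0.124−b)/D = (92.073455·0.124−8.850008)/11.980895 = 0.214266
λ₂=(a−b·0.124)/D = (0.980777−8.850008·0.124)/11.980895 = -0.009734
w* = 0.214266·g + -0.009734·h:
  w_0 = 0.214266·1.2745 + -0.009734·10.2068 = 0.1737  (Visa)
  w_1 = 0.214266·1.4267 + -0.009734·16.7703 = 0.1424  (Xerox)
  w_2 = 0.214266·1.6199 + -0.009734·12.4786 = 0.2256  (Honeywell)
  w_3 = 0.214266·0.8076 + -0.009734·10.8802 = 0.0671  (Ford)
  w_4 = 0.214266·0.3727 + -0.009734·9.8741 = -0.0163  (Kellogg)
  w_5 = 0.214266·2.7310 + -0.009734·19.7009 = 0.3934  (Nike)
  w_6 = 0.214266·0.6176 + -0.009734·12.1625 = 0.0139  (Tesla)
Σw_i=1.0000  μᵀw=0.1240
σ²=wᵀΣw=λ₁·μ_p+λ₂ = 0.214266·0.124 + -0.009734 = 0.016835 ≈ 0.0168


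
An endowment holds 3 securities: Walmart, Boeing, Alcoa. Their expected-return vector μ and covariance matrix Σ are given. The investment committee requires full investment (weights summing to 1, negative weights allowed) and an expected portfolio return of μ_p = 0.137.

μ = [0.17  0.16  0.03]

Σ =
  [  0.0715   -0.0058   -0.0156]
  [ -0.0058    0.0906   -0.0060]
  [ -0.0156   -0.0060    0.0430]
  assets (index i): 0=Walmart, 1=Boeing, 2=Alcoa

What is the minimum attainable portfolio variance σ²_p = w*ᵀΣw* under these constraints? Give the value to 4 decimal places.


0.0212

p=Σ⁻¹μ = [3.0012  2.0958  2.0789]
q=Σ⁻¹𝟙 = [22.4784  14.6925  33.4609]
a=μᵀp=0.907905  b=𝟙ᵀp=7.175956  c=𝟙ᵀq=70.631793  D=ac−b²=12.632590
λ₁=(c·0.137−b)/D = (70.631793·0.137−7.175956)/12.632590 = 0.197948
λ₂=(a−b·0.137)/D = (0.907905−7.175956·0.137)/12.632590 = -0.005953
w* = 0.197948·p + -0.005953·q:
  w_0 = 0.197948·3.0012 + -0.005953·22.4784 = 0.4603  (Walmart)
  w_1 = 0.197948·2.0958 + -0.005953·14.6925 = 0.3274  (Boeing)
  w_2 = 0.197948·2.0789 + -0.005953·33.4609 = 0.2123  (Alcoa)
Σw_i=1.0000  μᵀw=0.1370
σ²=wᵀΣw=λ₁·μ_p+λ₂ = 0.197948·0.137 + -0.005953 = 0.021166 ≈ 0.0212


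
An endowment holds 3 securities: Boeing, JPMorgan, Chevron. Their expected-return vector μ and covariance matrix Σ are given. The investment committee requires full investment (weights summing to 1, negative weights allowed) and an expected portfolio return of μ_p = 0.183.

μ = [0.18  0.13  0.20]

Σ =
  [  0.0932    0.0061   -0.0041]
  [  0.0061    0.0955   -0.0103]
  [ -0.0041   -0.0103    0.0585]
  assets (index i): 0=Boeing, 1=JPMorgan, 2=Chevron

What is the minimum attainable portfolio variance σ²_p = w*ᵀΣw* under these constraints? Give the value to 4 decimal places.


g=Σ⁻¹μ = [1.9927  1.6491  3.8488]
h=Σ⁻¹𝟙 = [10.8265  11.9317  19.9536]
a=μᵀg=1.342832  b=𝟙ᵀg=7.490608  c=𝟙ᵀh=42.711791  D=ac−b²=1.245541
λ₁=(c·0.183−b)/D = (42.711791·0.183−7.490608)/1.245541 = 0.261453
λ₂=(a−b·0.183)/D = (1.342832−7.490608·0.183)/1.245541 = -0.022440
w* = 0.261453·g + -0.022440·h:
  w_0 = 0.261453·1.9927 + -0.022440·10.8265 = 0.2781  (Boeing)
  w_1 = 0.261453·1.6491 + -0.022440·11.9317 = 0.1634  (JPMorgan)
  w_2 = 0.261453·3.8488 + -0.022440·19.9536 = 0.5585  (Chevron)
Σw_i=1.0000  μᵀw=0.1830
σ²=wᵀΣw=λ₁·μ_p+λ₂ = 0.261453·0.183 + -0.022440 = 0.025406 ≈ 0.0254

0.0254


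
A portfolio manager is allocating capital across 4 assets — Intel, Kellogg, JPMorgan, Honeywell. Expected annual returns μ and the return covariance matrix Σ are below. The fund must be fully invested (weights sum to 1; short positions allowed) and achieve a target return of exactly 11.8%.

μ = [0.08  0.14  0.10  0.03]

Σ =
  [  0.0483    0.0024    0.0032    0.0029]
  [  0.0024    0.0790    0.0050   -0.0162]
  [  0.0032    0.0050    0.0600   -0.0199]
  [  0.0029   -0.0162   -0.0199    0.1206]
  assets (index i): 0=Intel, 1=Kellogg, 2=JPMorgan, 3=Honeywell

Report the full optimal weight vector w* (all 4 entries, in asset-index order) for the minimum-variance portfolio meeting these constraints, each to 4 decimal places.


0.1860  0.5201  0.3070  -0.0131

p=Σ⁻¹μ = [1.4126  1.7724  1.6861  0.7311]
q=Σ⁻¹𝟙 = [18.0169  13.5412  18.8169  12.7825]
a=μᵀp=0.551696  b=𝟙ᵀp=5.602281  c=𝟙ᵀq=63.157505  D=ac−b²=3.458202
λ₁=(c·0.118−b)/D = (63.157505·0.118−5.602281)/3.458202 = 0.535048
λ₂=(a−b·0.118)/D = (0.551696−5.602281·0.118)/3.458202 = -0.031627
w* = 0.535048·p + -0.031627·q:
  w_0 = 0.535048·1.4126 + -0.031627·18.0169 = 0.1860  (Intel)
  w_1 = 0.535048·1.7724 + -0.031627·13.5412 = 0.5201  (Kellogg)
  w_2 = 0.535048·1.6861 + -0.031627·18.8169 = 0.3070  (JPMorgan)
  w_3 = 0.535048·0.7311 + -0.031627·12.7825 = -0.0131  (Honeywell)
Σw_i=1.0000  μᵀw=0.1180
σ²=wᵀΣw=λ₁·μ_p+λ₂ = 0.535048·0.118 + -0.031627 = 0.031509 ≈ 0.0315


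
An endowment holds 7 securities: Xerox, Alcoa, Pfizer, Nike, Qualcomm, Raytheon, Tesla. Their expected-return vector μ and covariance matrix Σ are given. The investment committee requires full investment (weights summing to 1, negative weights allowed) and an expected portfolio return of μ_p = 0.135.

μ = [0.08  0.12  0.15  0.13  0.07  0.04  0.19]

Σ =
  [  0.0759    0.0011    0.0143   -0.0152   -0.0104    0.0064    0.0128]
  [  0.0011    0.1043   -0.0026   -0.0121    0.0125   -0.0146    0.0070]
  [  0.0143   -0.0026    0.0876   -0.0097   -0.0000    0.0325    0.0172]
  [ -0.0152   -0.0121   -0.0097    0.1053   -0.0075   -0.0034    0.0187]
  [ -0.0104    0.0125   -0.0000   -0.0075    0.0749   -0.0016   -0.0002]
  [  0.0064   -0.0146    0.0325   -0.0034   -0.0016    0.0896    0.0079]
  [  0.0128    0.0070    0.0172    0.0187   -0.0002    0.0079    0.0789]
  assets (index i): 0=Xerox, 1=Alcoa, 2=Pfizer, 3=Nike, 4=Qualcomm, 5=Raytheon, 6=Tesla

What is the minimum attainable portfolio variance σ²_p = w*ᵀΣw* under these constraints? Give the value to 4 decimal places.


x=Σ⁻¹μ = [0.9395  1.1161  1.4681  1.4392  1.0262  -0.0307  1.5012]
y=Σ⁻¹𝟙 = [15.3560  10.5643  6.4246  14.3156  15.3759  9.9647  3.4936]
a=μᵀx=0.972240  b=𝟙ᵀx=7.459597  c=𝟙ᵀy=75.494718  D=ac−b²=17.753402
λ₁=(c·0.135−b)/D = (75.494718·0.135−7.459597)/17.753402 = 0.153897
λ₂=(a−b·0.135)/D = (0.972240−7.459597·0.135)/17.753402 = -0.001960
w* = 0.153897·x + -0.001960·y:
  w_0 = 0.153897·0.9395 + -0.001960·15.3560 = 0.1145  (Xerox)
  w_1 = 0.153897·1.1161 + -0.001960·10.5643 = 0.1511  (Alcoa)
  w_2 = 0.153897·1.4681 + -0.001960·6.4246 = 0.2133  (Pfizer)
  w_3 = 0.153897·1.4392 + -0.001960·14.3156 = 0.1934  (Nike)
  w_4 = 0.153897·1.0262 + -0.001960·15.3759 = 0.1278  (Qualcomm)
  w_5 = 0.153897·-0.0307 + -0.001960·9.9647 = -0.0243  (Raytheon)
  w_6 = 0.153897·1.5012 + -0.001960·3.4936 = 0.2242  (Tesla)
Σw_i=1.0000  μᵀw=0.1350
σ²=wᵀΣw=λ₁·μ_p+λ₂ = 0.153897·0.135 + -0.001960 = 0.018816 ≈ 0.0188

0.0188


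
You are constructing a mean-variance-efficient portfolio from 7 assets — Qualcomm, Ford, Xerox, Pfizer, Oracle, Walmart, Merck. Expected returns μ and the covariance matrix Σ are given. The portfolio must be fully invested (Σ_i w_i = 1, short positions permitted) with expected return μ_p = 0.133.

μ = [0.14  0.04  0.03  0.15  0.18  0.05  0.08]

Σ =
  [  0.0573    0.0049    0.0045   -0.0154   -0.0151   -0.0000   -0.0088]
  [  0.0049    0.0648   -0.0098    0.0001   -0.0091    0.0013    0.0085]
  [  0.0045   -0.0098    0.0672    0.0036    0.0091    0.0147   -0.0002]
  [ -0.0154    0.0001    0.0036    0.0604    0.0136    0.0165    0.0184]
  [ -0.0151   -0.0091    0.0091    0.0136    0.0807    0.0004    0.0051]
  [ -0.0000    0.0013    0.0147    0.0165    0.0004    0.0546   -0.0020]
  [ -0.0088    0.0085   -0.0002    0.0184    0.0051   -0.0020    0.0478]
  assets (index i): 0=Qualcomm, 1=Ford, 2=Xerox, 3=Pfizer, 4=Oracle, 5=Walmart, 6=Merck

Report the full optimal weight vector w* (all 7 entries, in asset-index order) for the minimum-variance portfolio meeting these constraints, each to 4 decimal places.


0.3429  0.0668  0.0012  0.2079  0.2194  0.0444  0.1174

u=Σ⁻¹μ = [3.9444  0.4873  -0.2766  2.5392  2.5579  0.2318  1.0714]
v=Σ⁻¹𝟙 = [24.7247  14.4967  10.0768  9.9298  14.6362  12.8115  18.0887]
a=μᵀu=1.501998  b=𝟙ᵀu=10.555297  c=𝟙ᵀv=104.764461  D=ac−b²=45.941731
λ₁=(c·0.133−b)/D = (104.764461·0.133−10.555297)/45.941731 = 0.073536
λ₂=(a−b·0.133)/D = (1.501998−10.555297·0.133)/45.941731 = 0.002136
w* = 0.073536·u + 0.002136·v:
  w_0 = 0.073536·3.9444 + 0.002136·24.7247 = 0.3429  (Qualcomm)
  w_1 = 0.073536·0.4873 + 0.002136·14.4967 = 0.0668  (Ford)
  w_2 = 0.073536·-0.2766 + 0.002136·10.0768 = 0.0012  (Xerox)
  w_3 = 0.073536·2.5392 + 0.002136·9.9298 = 0.2079  (Pfizer)
  w_4 = 0.073536·2.5579 + 0.002136·14.6362 = 0.2194  (Oracle)
  w_5 = 0.073536·0.2318 + 0.002136·12.8115 = 0.0444  (Walmart)
  w_6 = 0.073536·1.0714 + 0.002136·18.0887 = 0.1174  (Merck)
Σw_i=1.0000  μᵀw=0.1330
σ²=wᵀΣw=λ₁·μ_p+λ₂ = 0.073536·0.133 + 0.002136 = 0.011917 ≈ 0.0119


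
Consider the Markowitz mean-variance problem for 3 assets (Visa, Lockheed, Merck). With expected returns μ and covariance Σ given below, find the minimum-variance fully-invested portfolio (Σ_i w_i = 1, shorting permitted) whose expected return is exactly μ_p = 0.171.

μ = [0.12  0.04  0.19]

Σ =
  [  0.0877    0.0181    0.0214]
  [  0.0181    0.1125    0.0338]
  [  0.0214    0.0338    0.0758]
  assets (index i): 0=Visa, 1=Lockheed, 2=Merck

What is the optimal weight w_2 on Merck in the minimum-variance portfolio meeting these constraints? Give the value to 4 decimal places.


0.6952

g=Σ⁻¹μ = [0.8687  -0.5353  2.5000]
h=Σ⁻¹𝟙 = [8.2689  4.9609  8.6460]
a=μᵀg=0.557844  b=𝟙ᵀg=2.833447  c=𝟙ᵀh=21.875794  D=ac−b²=4.174858
λ₁=(c·0.171−b)/D = (21.875794·0.171−2.833447)/4.174858 = 0.217328
λ₂=(a−b·0.171)/D = (0.557844−2.833447·0.171)/4.174858 = 0.017563
w* = 0.217328·g + 0.017563·h:
  w_0 = 0.217328·0.8687 + 0.017563·8.2689 = 0.3340  (Visa)
  w_1 = 0.217328·-0.5353 + 0.017563·4.9609 = -0.0292  (Lockheed)
  w_2 = 0.217328·2.5000 + 0.017563·8.6460 = 0.6952  (Merck)
Σw_i=1.0000  μᵀw=0.1710
σ²=wᵀΣw=λ₁·μ_p+λ₂ = 0.217328·0.171 + 0.017563 = 0.054726 ≈ 0.0547


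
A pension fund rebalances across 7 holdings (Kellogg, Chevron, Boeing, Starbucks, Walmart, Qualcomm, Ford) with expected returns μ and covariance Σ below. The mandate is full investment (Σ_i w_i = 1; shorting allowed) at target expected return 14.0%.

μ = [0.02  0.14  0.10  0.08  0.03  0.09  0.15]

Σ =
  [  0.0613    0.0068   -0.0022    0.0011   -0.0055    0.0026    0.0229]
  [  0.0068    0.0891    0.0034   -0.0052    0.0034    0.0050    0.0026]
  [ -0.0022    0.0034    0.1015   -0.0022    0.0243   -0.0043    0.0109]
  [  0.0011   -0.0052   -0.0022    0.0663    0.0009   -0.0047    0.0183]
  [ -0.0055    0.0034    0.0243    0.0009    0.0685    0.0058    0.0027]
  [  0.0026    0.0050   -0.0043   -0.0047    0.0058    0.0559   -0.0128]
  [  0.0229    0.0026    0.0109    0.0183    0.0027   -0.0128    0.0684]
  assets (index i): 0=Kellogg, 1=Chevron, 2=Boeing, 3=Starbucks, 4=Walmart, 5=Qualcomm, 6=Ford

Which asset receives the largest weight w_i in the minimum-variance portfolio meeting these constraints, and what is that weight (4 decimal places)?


Ford (0.3984)

p=Σ⁻¹μ = [-0.8828  1.4670  0.8336  0.8352  -0.3028  2.2607  2.5115]
q=Σ⁻¹𝟙 = [12.3867  9.1499  7.6058  14.8220  10.3076  19.1151  8.1177]
a=μᵀp=0.909001  b=𝟙ᵀp=6.722307  c=𝟙ᵀq=81.504848  D=ac−b²=28.898607
λ₁=(c·0.140−b)/D = (81.504848·0.140−6.722307)/28.898607 = 0.162235
λ₂=(a−b·0.140)/D = (0.909001−6.722307·0.140)/28.898607 = -0.001112
w* = 0.162235·p + -0.001112·q:
  w_0 = 0.162235·-0.8828 + -0.001112·12.3867 = -0.1570  (Kellogg)
  w_1 = 0.162235·1.4670 + -0.001112·9.1499 = 0.2278  (Chevron)
  w_2 = 0.162235·0.8336 + -0.001112·7.6058 = 0.1268  (Boeing)
  w_3 = 0.162235·0.8352 + -0.001112·14.8220 = 0.1190  (Starbucks)
  w_4 = 0.162235·-0.3028 + -0.001112·10.3076 = -0.0606  (Walmart)
  w_5 = 0.162235·2.2607 + -0.001112·19.1151 = 0.3455  (Qualcomm)
  w_6 = 0.162235·2.5115 + -0.001112·8.1177 = 0.3984  (Ford)
Σw_i=1.0000  μᵀw=0.1400
σ²=wᵀΣw=λ₁·μ_p+λ₂ = 0.162235·0.140 + -0.001112 = 0.021601 ≈ 0.0216


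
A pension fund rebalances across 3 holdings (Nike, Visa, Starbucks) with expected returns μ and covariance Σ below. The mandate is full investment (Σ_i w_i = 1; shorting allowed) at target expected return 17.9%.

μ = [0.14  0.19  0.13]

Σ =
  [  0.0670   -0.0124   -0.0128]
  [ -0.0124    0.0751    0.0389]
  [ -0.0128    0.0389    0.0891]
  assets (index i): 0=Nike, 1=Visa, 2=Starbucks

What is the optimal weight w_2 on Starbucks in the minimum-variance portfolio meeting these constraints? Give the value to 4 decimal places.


x=Σ⁻¹μ = [2.7080  2.6101  0.7085]
y=Σ⁻¹𝟙 = [18.7949  11.8974  8.7291]
a=μᵀx=0.967140  b=𝟙ᵀx=6.026582  c=𝟙ᵀy=39.421463  D=ac−b²=1.806391
λ₁=(c·0.179−b)/D = (39.421463·0.179−6.026582)/1.806391 = 0.570120
λ₂=(a−b·0.179)/D = (0.967140−6.026582·0.179)/1.806391 = -0.061791
w* = 0.570120·x + -0.061791·y:
  w_0 = 0.570120·2.7080 + -0.061791·18.7949 = 0.3825  (Nike)
  w_1 = 0.570120·2.6101 + -0.061791·11.8974 = 0.7529  (Visa)
  w_2 = 0.570120·0.7085 + -0.061791·8.7291 = -0.1354  (Starbucks)
Σw_i=1.0000  μᵀw=0.1790
σ²=wᵀΣw=λ₁·μ_p+λ₂ = 0.570120·0.179 + -0.061791 = 0.040261 ≈ 0.0403

-0.1354


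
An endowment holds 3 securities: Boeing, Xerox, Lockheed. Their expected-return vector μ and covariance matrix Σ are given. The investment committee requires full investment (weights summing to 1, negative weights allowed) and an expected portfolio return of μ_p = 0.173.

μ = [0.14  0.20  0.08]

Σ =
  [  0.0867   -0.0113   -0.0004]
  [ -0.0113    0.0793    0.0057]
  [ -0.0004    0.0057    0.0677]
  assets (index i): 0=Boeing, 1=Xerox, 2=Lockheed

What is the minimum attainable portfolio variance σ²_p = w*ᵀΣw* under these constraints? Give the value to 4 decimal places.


x=Σ⁻¹μ = [1.9756  2.7344  0.9631]
y=Σ⁻¹𝟙 = [13.3605  13.5286  13.7109]
a=μᵀx=0.900504  b=𝟙ᵀx=5.673079  c=𝟙ᵀy=40.600122  D=ac−b²=4.376747
λ₁=(c·0.173−b)/D = (40.600122·0.173−5.673079)/4.376747 = 0.308618
λ₂=(a−b·0.173)/D = (0.900504−5.673079·0.173)/4.376747 = -0.018493
w* = 0.308618·x + -0.018493·y:
  w_0 = 0.308618·1.9756 + -0.018493·13.3605 = 0.3626  (Boeing)
  w_1 = 0.308618·2.7344 + -0.018493·13.5286 = 0.5937  (Xerox)
  w_2 = 0.308618·0.9631 + -0.018493·13.7109 = 0.0437  (Lockheed)
Σw_i=1.0000  μᵀw=0.1730
σ²=wᵀΣw=λ₁·μ_p+λ₂ = 0.308618·0.173 + -0.018493 = 0.034898 ≈ 0.0349

0.0349


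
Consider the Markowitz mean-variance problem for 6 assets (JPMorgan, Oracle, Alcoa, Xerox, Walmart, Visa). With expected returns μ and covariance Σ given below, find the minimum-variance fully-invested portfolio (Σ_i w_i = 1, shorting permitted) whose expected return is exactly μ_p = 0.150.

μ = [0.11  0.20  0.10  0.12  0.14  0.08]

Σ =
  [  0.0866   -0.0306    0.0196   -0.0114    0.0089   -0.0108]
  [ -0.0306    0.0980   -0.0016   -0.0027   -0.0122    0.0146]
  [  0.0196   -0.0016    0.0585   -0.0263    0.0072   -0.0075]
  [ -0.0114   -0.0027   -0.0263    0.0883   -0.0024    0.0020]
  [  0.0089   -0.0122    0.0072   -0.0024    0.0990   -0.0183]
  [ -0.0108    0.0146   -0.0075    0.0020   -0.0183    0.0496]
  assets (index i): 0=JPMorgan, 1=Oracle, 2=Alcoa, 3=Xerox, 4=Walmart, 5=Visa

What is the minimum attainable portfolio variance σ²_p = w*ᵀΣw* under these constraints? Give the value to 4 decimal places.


u=Σ⁻¹μ = [2.1274  2.7100  2.1889  2.3692  1.8619  2.2008]
v=Σ⁻¹𝟙 = [15.8319  13.7689  23.1253  20.4430  14.2703  27.4931]
a=μᵀu=1.715946  b=𝟙ᵀu=13.458269  c=𝟙ᵀv=114.932505  D=ac−b²=16.092954
λ₁=(c·0.150−b)/D = (114.932505·0.150−13.458269)/16.092954 = 0.234985
λ₂=(a−b·0.150)/D = (1.715946−13.458269·0.150)/16.092954 = -0.018815
w* = 0.234985·u + -0.018815·v:
  w_0 = 0.234985·2.1274 + -0.018815·15.8319 = 0.2020  (JPMorgan)
  w_1 = 0.234985·2.7100 + -0.018815·13.7689 = 0.3777  (Oracle)
  w_2 = 0.234985·2.1889 + -0.018815·23.1253 = 0.0793  (Alcoa)
  w_3 = 0.234985·2.3692 + -0.018815·20.4430 = 0.1721  (Xerox)
  w_4 = 0.234985·1.8619 + -0.018815·14.2703 = 0.1690  (Walmart)
  w_5 = 0.234985·2.2008 + -0.018815·27.4931 = -0.0001  (Visa)
Σw_i=1.0000  μᵀw=0.1500
σ²=wᵀΣw=λ₁·μ_p+λ₂ = 0.234985·0.150 + -0.018815 = 0.016432 ≈ 0.0164

0.0164


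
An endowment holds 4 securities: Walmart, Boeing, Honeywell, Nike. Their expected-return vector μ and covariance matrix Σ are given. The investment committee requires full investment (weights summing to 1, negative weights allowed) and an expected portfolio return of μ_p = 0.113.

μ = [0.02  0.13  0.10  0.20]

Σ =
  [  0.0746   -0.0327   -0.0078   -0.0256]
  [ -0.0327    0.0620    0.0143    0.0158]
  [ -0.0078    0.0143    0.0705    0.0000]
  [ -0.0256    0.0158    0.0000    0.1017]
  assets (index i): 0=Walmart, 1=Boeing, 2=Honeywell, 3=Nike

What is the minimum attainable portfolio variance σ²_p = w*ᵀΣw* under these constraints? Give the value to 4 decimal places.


0.0141

x=Σ⁻¹μ = [2.1936  2.4394  1.1663  2.1398]
y=Σ⁻¹𝟙 = [30.7590  26.0682  12.2999  13.5256]
a=μᵀx=0.905585  b=𝟙ᵀx=7.939159  c=𝟙ᵀy=82.652761  D=ac−b²=11.818838
λ₁=(c·0.113−b)/D = (82.652761·0.113−7.939159)/11.818838 = 0.118506
λ₂=(a−b·0.113)/D = (0.905585−7.939159·0.113)/11.818838 = 0.000716
w* = 0.118506·x + 0.000716·y:
  w_0 = 0.118506·2.1936 + 0.000716·30.7590 = 0.2820  (Walmart)
  w_1 = 0.118506·2.4394 + 0.000716·26.0682 = 0.3077  (Boeing)
  w_2 = 0.118506·1.1663 + 0.000716·12.2999 = 0.1470  (Honeywell)
  w_3 = 0.118506·2.1398 + 0.000716·13.5256 = 0.2633  (Nike)
Σw_i=1.0000  μᵀw=0.1130
σ²=wᵀΣw=λ₁·μ_p+λ₂ = 0.118506·0.113 + 0.000716 = 0.014107 ≈ 0.0141


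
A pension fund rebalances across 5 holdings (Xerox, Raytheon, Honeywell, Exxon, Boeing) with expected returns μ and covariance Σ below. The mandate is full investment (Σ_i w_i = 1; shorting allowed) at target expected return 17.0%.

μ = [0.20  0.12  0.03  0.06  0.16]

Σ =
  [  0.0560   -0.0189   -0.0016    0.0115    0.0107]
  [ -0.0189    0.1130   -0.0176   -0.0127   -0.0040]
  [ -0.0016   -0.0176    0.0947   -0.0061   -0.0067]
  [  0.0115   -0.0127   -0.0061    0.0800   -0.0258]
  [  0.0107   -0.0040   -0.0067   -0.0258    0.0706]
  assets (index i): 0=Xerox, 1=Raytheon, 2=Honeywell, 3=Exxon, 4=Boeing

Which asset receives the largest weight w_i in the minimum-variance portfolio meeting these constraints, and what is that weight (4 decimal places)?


p=Σ⁻¹μ = [3.5267  2.0622  1.0279  1.4469  2.4749]
q=Σ⁻¹𝟙 = [15.5134  17.2945  16.9950  21.4899  22.2590]
a=μᵀp=1.466452  b=𝟙ᵀp=10.538710  c=𝟙ᵀq=93.551798  D=ac−b²=26.124787
λ₁=(c·0.170−b)/D = (93.551798·0.170−10.538710)/26.124787 = 0.205364
λ₂=(a−b·0.170)/D = (1.466452−10.538710·0.170)/26.124787 = -0.012445
w* = 0.205364·p + -0.012445·q:
  w_0 = 0.205364·3.5267 + -0.012445·15.5134 = 0.5312  (Xerox)
  w_1 = 0.205364·2.0622 + -0.012445·17.2945 = 0.2083  (Raytheon)
  w_2 = 0.205364·1.0279 + -0.012445·16.9950 = -0.0004  (Honeywell)
  w_3 = 0.205364·1.4469 + -0.012445·21.4899 = 0.0297  (Exxon)
  w_4 = 0.205364·2.4749 + -0.012445·22.2590 = 0.2312  (Boeing)
Σw_i=1.0000  μᵀw=0.1700
σ²=wᵀΣw=λ₁·μ_p+λ₂ = 0.205364·0.170 + -0.012445 = 0.022467 ≈ 0.0225

Xerox (0.5312)


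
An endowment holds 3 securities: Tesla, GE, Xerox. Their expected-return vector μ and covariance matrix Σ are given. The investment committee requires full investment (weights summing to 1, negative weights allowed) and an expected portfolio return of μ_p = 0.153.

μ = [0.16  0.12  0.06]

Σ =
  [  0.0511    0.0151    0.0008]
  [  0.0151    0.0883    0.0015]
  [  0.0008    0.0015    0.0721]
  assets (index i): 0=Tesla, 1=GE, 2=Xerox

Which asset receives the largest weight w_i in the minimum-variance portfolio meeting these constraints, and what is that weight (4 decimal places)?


p=Σ⁻¹μ = [2.8660  0.8556  0.7826]
q=Σ⁻¹𝟙 = [16.9350  8.1995  13.5111]
a=μᵀp=0.608192  b=𝟙ᵀp=4.504208  c=𝟙ᵀq=38.645628  D=ac−b²=3.216067
λ₁=(c·0.153−b)/D = (38.645628·0.153−4.504208)/3.216067 = 0.437980
λ₂=(a−b·0.153)/D = (0.608192−4.504208·0.153)/3.216067 = -0.025171
w* = 0.437980·p + -0.025171·q:
  w_0 = 0.437980·2.8660 + -0.025171·16.9350 = 0.8290  (Tesla)
  w_1 = 0.437980·0.8556 + -0.025171·8.1995 = 0.1683  (GE)
  w_2 = 0.437980·0.7826 + -0.025171·13.5111 = 0.0027  (Xerox)
Σw_i=1.0000  μᵀw=0.1530
σ²=wᵀΣw=λ₁·μ_p+λ₂ = 0.437980·0.153 + -0.025171 = 0.041840 ≈ 0.0418

Tesla (0.8290)


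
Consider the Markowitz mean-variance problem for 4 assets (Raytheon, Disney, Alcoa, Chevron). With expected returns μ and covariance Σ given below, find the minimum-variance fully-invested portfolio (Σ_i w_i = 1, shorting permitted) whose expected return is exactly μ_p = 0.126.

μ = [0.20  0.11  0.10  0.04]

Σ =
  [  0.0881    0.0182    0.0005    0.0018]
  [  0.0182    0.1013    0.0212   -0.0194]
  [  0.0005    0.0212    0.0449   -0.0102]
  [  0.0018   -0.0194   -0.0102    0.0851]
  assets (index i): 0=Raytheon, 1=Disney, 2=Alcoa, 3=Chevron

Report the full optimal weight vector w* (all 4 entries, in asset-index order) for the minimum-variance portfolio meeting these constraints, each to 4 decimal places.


0.3526  0.0786  0.4014  0.1674

u=Σ⁻¹μ = [2.1620  0.3862  2.1970  0.7757]
v=Σ⁻¹𝟙 = [9.5760  6.4109  22.7120  15.7320]
a=μᵀu=0.725615  b=𝟙ᵀu=5.520884  c=𝟙ᵀv=54.430944  D=ac−b²=9.015737
λ₁=(c·0.126−b)/D = (54.430944·0.126−5.520884)/9.015737 = 0.148342
λ₂=(a−b·0.126)/D = (0.725615−5.520884·0.126)/9.015737 = 0.003326
w* = 0.148342·u + 0.003326·v:
  w_0 = 0.148342·2.1620 + 0.003326·9.5760 = 0.3526  (Raytheon)
  w_1 = 0.148342·0.3862 + 0.003326·6.4109 = 0.0786  (Disney)
  w_2 = 0.148342·2.1970 + 0.003326·22.7120 = 0.4014  (Alcoa)
  w_3 = 0.148342·0.7757 + 0.003326·15.7320 = 0.1674  (Chevron)
Σw_i=1.0000  μᵀw=0.1260
σ²=wᵀΣw=λ₁·μ_p+λ₂ = 0.148342·0.126 + 0.003326 = 0.022017 ≈ 0.0220


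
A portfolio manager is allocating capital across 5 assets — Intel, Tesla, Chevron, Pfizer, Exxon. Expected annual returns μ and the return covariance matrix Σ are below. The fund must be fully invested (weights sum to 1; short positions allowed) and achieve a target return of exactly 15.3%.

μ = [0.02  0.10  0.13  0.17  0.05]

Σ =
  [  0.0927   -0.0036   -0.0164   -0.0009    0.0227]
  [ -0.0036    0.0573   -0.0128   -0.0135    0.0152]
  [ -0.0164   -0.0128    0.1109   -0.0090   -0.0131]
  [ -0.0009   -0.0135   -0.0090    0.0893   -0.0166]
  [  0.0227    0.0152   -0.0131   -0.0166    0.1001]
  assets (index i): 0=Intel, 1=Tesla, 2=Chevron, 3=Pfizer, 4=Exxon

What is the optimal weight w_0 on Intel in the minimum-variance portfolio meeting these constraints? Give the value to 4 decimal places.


u=Σ⁻¹μ = [0.5074  2.6293  1.8408  2.6144  0.6597]
v=Σ⁻¹𝟙 = [12.6302  23.8379  16.1291  18.1587  8.6282]
a=μᵀu=0.989819  b=𝟙ᵀu=8.251568  c=𝟙ᵀv=79.384109  D=ac−b²=10.487553
λ₁=(c·0.153−b)/D = (79.384109·0.153−8.251568)/10.487553 = 0.371316
λ₂=(a−b·0.153)/D = (0.989819−8.251568·0.153)/10.487553 = -0.025999
w* = 0.371316·u + -0.025999·v:
  w_0 = 0.371316·0.5074 + -0.025999·12.6302 = -0.1400  (Intel)
  w_1 = 0.371316·2.6293 + -0.025999·23.8379 = 0.3565  (Tesla)
  w_2 = 0.371316·1.8408 + -0.025999·16.1291 = 0.2642  (Chevron)
  w_3 = 0.371316·2.6144 + -0.025999·18.1587 = 0.4987  (Pfizer)
  w_4 = 0.371316·0.6597 + -0.025999·8.6282 = 0.0206  (Exxon)
Σw_i=1.0000  μᵀw=0.1530
σ²=wᵀΣw=λ₁·μ_p+λ₂ = 0.371316·0.153 + -0.025999 = 0.030812 ≈ 0.0308

-0.1400


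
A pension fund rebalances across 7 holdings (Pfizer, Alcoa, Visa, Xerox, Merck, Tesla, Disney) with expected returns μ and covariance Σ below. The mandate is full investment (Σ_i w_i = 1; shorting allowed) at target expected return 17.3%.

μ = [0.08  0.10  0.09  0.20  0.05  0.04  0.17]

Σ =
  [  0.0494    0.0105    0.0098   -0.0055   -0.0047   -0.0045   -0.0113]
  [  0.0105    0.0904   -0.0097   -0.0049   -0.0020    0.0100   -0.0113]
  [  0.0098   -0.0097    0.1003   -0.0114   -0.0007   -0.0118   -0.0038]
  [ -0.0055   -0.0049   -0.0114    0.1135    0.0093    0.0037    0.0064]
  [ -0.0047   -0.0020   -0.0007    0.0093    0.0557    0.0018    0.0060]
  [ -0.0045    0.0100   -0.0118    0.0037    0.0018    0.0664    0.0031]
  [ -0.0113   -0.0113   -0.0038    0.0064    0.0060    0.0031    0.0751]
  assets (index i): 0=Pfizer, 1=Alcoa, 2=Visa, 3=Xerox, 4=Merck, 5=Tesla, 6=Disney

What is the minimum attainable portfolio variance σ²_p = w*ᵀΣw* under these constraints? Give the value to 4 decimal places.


x=Σ⁻¹μ = [1.9826  1.3873  1.2080  1.8325  0.5262  0.5042  2.6128]
y=Σ⁻¹𝟙 = [23.2128  10.8668  12.3148  8.8457  16.7200  15.4764  16.3380]
a=μᵀx=1.263226  b=𝟙ᵀx=10.053691  c=𝟙ᵀy=103.774470  D=ac−b²=30.013903
λ₁=(c·0.173−b)/D = (103.774470·0.173−10.053691)/30.013903 = 0.263188
λ₂=(a−b·0.173)/D = (1.263226−10.053691·0.173)/30.013903 = -0.015861
w* = 0.263188·x + -0.015861·y:
  w_0 = 0.263188·1.9826 + -0.015861·23.2128 = 0.1536  (Pfizer)
  w_1 = 0.263188·1.3873 + -0.015861·10.8668 = 0.1928  (Alcoa)
  w_2 = 0.263188·1.2080 + -0.015861·12.3148 = 0.1226  (Visa)
  w_3 = 0.263188·1.8325 + -0.015861·8.8457 = 0.3420  (Xerox)
  w_4 = 0.263188·0.5262 + -0.015861·16.7200 = -0.1267  (Merck)
  w_5 = 0.263188·0.5042 + -0.015861·15.4764 = -0.1128  (Tesla)
  w_6 = 0.263188·2.6128 + -0.015861·16.3380 = 0.4285  (Disney)
Σw_i=1.0000  μᵀw=0.1730
σ²=wᵀΣw=λ₁·μ_p+λ₂ = 0.263188·0.173 + -0.015861 = 0.029670 ≈ 0.0297

0.0297
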